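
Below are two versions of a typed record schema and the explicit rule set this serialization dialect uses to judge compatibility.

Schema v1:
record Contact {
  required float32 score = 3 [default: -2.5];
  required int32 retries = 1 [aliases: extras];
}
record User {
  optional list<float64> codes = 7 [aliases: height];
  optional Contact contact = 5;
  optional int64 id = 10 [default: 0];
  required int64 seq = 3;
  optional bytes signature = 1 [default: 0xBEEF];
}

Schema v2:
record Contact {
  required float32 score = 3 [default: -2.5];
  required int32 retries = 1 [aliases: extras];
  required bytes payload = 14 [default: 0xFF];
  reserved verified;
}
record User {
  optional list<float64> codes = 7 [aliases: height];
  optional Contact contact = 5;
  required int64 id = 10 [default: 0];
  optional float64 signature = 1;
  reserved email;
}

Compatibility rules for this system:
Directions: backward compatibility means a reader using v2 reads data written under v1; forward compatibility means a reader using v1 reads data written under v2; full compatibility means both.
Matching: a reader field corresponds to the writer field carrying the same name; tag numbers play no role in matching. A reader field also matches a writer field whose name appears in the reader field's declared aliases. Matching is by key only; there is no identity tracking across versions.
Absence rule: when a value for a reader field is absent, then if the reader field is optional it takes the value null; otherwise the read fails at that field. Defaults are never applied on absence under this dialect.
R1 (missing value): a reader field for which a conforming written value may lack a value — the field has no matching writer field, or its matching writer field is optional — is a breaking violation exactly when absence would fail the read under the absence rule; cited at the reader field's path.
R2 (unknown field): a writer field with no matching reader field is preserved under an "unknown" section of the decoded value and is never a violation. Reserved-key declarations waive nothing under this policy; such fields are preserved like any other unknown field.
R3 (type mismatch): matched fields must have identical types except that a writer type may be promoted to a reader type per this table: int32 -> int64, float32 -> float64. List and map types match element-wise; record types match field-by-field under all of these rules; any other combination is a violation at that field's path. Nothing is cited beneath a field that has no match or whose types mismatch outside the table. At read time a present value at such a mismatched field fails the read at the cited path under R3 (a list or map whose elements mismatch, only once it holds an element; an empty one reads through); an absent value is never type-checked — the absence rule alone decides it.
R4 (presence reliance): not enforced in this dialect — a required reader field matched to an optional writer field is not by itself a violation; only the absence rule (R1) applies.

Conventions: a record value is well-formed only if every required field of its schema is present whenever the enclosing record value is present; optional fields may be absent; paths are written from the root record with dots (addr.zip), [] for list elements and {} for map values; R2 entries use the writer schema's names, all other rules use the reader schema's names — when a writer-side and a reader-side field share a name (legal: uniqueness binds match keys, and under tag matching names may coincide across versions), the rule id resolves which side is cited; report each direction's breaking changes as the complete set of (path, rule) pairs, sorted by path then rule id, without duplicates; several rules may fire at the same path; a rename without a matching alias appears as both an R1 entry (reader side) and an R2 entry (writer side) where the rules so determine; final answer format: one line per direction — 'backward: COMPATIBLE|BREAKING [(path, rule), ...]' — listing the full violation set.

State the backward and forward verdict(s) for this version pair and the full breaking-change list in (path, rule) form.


backward: BREAKING [(contact.payload, R1), (id, R1), (signature, R3)]; forward: BREAKING [(seq, R1), (signature, R3)]

each type pair in User: writer, then reader
backward on User — v2 reading data written by v1:
  writer optional, list<float64> -> list<float64>: reader codes maps from writer codes
  writer optional, Contact -> Contact: reader contact maps from writer contact
  writer optional, int64 -> int64: reader id maps from writer id
  writer optional, bytes -> float64: reader signature maps from writer signature
  seq (writer side), unknown to reader
  writer required, float32 -> float32: reader contact.score maps from writer contact.score
  writer required, int32 -> int32: reader contact.retries maps from writer contact.retries
  contact.payload: no writer match
  R1 fires at contact.payload
  R1 fires at id
  R3 fires at signature
  => backward: BREAKING (3)
forward on User — v1 reading data written by v2:
  writer optional, list<float64> -> list<float64>: reader codes maps from writer codes
  writer optional, Contact -> Contact: reader contact maps from writer contact
  writer required, int64 -> int64: reader id maps from writer id
  seq: no writer match
  writer optional, float64 -> bytes: reader signature maps from writer signature
  writer required, float32 -> float32: reader contact.score maps from writer contact.score
  writer required, int32 -> int32: reader contact.retries maps from writer contact.retries
  contact.payload (writer side), unknown to reader
  R1 fires at seq
  R3 fires at signature
  => forward: BREAKING (2)


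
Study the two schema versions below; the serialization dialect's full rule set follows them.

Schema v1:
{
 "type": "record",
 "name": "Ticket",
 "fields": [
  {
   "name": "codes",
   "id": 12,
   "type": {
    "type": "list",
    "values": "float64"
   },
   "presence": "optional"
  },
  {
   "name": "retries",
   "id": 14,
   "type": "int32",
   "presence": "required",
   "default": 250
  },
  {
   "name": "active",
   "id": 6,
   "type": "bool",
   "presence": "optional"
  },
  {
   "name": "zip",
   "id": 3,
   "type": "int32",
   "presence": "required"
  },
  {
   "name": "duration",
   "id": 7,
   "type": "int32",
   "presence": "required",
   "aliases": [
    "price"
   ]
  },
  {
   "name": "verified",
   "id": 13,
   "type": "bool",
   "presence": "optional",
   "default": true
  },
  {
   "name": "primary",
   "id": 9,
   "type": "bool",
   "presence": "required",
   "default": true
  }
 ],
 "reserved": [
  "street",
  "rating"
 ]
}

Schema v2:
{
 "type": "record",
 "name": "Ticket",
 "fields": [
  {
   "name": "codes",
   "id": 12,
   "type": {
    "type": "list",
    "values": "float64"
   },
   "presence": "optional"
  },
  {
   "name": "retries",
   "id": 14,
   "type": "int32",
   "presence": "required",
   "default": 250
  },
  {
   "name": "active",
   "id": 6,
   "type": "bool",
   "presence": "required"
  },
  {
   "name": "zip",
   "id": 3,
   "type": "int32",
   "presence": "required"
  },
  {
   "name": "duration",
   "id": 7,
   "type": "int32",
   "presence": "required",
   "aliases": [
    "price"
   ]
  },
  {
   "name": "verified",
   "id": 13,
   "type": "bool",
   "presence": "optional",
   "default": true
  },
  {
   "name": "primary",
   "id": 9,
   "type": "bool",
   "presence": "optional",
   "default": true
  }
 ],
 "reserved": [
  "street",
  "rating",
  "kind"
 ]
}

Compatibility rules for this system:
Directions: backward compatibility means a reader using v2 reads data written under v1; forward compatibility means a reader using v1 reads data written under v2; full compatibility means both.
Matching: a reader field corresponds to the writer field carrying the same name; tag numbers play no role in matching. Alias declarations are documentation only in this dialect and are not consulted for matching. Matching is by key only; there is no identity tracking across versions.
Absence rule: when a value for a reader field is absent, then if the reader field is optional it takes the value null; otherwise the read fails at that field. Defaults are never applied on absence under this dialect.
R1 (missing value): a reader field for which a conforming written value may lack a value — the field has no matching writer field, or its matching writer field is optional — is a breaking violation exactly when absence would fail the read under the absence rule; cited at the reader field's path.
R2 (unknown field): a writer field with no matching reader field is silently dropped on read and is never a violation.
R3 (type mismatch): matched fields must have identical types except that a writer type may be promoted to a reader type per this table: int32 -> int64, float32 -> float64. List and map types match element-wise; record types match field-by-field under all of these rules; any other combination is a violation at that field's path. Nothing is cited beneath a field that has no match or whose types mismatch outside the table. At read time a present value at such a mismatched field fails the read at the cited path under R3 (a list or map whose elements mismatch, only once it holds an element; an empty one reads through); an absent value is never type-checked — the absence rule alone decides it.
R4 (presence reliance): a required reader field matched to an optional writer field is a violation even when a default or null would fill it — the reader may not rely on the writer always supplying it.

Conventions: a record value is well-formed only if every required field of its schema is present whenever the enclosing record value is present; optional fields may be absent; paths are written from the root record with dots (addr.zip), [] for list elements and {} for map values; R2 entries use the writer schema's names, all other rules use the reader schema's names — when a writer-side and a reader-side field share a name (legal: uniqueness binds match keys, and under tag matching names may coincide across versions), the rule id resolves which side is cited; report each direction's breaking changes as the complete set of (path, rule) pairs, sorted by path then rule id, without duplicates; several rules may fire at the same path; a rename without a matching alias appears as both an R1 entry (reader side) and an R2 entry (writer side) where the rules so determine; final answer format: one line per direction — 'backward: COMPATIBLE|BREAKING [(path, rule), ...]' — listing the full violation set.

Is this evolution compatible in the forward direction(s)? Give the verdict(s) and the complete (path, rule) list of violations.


each type pair in Ticket: writer, then reader
forward on Ticket — v1 reading data written by v2:
  codes <- codes (list<float64> -> list<float64>, writer optional)
  retries <- retries (int32 -> int32, writer required)
  active <- active (bool -> bool, writer required)
  zip <- zip (int32 -> int32, writer required)
  duration <- duration (int32 -> int32, writer required)
  verified <- verified (bool -> bool, writer optional)
  primary <- primary (bool -> bool, writer optional)
  rule R1 violated at primary
  rule R4 violated at primary
  => forward: BREAKING (2)
ruling out the remaining Ticket differences:
  field active in record Ticket: optional changed to required -> affects backward compatibility only, which is not asked

forward: BREAKING [(primary, R1), (primary, R4)]


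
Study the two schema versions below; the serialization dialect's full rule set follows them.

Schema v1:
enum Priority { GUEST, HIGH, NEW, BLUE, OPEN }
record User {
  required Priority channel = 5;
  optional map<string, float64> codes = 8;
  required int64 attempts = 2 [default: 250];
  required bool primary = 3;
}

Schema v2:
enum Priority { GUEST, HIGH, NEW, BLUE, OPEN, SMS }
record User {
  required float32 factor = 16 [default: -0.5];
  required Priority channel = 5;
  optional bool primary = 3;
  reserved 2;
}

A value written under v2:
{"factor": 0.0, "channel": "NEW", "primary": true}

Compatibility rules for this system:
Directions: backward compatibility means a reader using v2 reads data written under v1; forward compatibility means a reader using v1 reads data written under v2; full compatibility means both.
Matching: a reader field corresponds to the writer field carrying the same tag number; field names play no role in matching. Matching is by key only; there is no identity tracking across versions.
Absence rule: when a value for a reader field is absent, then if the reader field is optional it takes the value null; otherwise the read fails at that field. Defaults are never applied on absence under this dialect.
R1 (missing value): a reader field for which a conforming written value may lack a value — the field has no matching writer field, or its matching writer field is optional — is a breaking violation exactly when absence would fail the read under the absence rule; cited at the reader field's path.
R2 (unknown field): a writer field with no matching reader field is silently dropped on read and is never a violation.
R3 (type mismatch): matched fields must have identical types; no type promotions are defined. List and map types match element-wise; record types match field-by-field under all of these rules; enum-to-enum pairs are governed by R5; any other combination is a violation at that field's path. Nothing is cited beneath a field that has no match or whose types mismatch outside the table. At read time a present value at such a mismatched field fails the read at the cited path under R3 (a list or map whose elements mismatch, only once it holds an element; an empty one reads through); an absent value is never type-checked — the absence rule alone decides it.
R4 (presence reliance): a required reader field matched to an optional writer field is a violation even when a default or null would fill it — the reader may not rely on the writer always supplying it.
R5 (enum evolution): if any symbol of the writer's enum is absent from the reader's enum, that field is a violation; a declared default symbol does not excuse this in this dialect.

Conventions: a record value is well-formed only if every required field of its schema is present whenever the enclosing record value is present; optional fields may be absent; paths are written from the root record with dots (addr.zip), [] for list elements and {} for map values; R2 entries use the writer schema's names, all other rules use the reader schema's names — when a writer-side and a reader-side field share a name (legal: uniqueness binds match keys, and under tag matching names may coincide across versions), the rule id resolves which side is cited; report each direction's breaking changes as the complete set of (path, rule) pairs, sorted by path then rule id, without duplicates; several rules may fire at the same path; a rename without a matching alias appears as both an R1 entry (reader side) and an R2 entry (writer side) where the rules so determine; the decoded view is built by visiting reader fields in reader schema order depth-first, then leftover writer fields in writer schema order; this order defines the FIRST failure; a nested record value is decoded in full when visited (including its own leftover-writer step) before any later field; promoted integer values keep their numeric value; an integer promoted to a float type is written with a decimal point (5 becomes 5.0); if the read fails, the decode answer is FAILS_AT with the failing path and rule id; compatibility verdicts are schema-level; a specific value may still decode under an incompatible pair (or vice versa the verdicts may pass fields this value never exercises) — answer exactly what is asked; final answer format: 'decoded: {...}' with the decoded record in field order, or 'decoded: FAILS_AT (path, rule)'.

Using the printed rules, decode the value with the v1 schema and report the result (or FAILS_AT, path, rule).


the writer's type comes first in each User pair
decoding the User value with the v1 reader:
  channel := "NEW"
  codes := null (absent, optional -> null)
  read fails at attempts under R1 (no fill)
  => FAILS_AT (attempts, R1)
diffs on User not affecting the asked answer:
  enum Priority (field channel in record User): symbol SMS added -> schema-level compatibility only; this User value's decode is unchanged
  field primary in record User: required changed to optional -> schema-level compatibility only; this User value's decode is unchanged
  removed field codes from record User -> inert under this dialect — no rule fires on User and the result does not move
  added field factor to record User: required float32, tag 16, default -0.5 (in v2 it sits immediately before channel) -> schema-level compatibility only; this User value's decode is unchanged

decoded: FAILS_AT (attempts, R1)


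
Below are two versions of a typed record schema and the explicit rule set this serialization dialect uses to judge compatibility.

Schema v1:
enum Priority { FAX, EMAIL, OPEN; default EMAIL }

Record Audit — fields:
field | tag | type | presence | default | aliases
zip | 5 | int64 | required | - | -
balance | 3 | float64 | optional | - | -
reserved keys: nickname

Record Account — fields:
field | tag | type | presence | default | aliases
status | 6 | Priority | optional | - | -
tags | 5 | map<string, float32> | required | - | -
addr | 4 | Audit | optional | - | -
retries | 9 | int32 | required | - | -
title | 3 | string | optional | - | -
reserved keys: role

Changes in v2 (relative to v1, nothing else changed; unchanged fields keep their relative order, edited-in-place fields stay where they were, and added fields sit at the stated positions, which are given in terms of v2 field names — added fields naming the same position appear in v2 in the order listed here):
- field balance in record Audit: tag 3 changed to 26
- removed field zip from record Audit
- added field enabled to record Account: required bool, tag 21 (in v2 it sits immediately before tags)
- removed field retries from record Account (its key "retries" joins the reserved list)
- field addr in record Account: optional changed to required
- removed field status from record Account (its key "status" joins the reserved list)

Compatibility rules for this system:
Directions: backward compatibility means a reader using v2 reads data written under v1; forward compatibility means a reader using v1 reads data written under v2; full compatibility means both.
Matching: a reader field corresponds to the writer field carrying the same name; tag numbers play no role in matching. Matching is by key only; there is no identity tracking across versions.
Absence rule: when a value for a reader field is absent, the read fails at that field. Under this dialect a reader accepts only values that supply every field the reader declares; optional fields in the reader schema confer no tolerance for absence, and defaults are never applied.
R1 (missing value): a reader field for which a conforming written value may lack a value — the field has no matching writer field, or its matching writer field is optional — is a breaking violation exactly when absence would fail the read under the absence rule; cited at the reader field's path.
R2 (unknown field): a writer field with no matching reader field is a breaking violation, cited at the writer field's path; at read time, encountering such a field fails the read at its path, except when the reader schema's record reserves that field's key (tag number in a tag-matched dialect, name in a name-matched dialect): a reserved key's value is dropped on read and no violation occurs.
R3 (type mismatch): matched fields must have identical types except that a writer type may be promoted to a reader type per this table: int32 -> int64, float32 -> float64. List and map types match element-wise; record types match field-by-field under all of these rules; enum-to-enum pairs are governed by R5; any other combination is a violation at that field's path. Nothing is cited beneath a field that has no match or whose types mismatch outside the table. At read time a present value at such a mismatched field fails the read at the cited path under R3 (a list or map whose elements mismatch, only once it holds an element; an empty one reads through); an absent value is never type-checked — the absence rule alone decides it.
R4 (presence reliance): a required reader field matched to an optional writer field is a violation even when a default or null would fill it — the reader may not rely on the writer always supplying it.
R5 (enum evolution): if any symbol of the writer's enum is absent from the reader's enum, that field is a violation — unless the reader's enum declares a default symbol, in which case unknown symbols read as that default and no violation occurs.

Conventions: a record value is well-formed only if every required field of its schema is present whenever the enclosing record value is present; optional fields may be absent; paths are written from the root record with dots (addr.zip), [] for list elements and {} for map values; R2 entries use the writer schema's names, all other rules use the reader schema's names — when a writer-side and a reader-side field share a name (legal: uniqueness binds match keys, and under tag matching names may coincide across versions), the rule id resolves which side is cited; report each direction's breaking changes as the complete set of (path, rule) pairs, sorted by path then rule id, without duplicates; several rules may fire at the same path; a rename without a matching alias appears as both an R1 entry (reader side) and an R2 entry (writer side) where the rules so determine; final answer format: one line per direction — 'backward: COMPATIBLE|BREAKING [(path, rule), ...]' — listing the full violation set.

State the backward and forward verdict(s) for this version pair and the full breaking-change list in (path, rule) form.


backward: BREAKING [(addr, R1), (addr, R4), (addr.balance, R1), (addr.zip, R2), (enabled, R1), (title, R1)]; forward: BREAKING [(addr.balance, R1), (addr.zip, R1), (enabled, R2), (retries, R1), (status, R1), (title, R1)]

each type pair in Account: writer, then reader
backward on Account — v2 reading data written by v1:
  enabled has no writer counterpart
  tags <- tags (map<string, float32> -> map<string, float32>, writer required)
  addr <- addr (Audit -> Audit, writer optional)
  title <- title (string -> string, writer optional)
  status (writer side), unknown to reader
  retries (writer side), unknown to reader
  addr.balance <- addr.balance (float64 -> float64, writer optional)
  addr.zip (writer side), unknown to reader
  breaking: (addr, R1)
  breaking: (addr, R4)
  breaking: (addr.balance, R1)
  breaking: (addr.zip, R2)
  breaking: (enabled, R1)
  breaking: (title, R1)
  backward on Account therefore BREAKING (6)
forward on Account — v1 reading data written by v2:
  status has no writer counterpart
  tags <- tags (map<string, float32> -> map<string, float32>, writer required)
  addr <- addr (Audit -> Audit, writer required)
  retries has no writer counterpart
  title <- title (string -> string, writer optional)
  enabled (writer side), unknown to reader
  addr.zip has no writer counterpart
  addr.balance <- addr.balance (float64 -> float64, writer optional)
  breaking: (addr.balance, R1)
  breaking: (addr.zip, R1)
  breaking: (enabled, R2)
  breaking: (retries, R1)
  breaking: (status, R1)
  breaking: (title, R1)
  forward on Account therefore BREAKING (6)


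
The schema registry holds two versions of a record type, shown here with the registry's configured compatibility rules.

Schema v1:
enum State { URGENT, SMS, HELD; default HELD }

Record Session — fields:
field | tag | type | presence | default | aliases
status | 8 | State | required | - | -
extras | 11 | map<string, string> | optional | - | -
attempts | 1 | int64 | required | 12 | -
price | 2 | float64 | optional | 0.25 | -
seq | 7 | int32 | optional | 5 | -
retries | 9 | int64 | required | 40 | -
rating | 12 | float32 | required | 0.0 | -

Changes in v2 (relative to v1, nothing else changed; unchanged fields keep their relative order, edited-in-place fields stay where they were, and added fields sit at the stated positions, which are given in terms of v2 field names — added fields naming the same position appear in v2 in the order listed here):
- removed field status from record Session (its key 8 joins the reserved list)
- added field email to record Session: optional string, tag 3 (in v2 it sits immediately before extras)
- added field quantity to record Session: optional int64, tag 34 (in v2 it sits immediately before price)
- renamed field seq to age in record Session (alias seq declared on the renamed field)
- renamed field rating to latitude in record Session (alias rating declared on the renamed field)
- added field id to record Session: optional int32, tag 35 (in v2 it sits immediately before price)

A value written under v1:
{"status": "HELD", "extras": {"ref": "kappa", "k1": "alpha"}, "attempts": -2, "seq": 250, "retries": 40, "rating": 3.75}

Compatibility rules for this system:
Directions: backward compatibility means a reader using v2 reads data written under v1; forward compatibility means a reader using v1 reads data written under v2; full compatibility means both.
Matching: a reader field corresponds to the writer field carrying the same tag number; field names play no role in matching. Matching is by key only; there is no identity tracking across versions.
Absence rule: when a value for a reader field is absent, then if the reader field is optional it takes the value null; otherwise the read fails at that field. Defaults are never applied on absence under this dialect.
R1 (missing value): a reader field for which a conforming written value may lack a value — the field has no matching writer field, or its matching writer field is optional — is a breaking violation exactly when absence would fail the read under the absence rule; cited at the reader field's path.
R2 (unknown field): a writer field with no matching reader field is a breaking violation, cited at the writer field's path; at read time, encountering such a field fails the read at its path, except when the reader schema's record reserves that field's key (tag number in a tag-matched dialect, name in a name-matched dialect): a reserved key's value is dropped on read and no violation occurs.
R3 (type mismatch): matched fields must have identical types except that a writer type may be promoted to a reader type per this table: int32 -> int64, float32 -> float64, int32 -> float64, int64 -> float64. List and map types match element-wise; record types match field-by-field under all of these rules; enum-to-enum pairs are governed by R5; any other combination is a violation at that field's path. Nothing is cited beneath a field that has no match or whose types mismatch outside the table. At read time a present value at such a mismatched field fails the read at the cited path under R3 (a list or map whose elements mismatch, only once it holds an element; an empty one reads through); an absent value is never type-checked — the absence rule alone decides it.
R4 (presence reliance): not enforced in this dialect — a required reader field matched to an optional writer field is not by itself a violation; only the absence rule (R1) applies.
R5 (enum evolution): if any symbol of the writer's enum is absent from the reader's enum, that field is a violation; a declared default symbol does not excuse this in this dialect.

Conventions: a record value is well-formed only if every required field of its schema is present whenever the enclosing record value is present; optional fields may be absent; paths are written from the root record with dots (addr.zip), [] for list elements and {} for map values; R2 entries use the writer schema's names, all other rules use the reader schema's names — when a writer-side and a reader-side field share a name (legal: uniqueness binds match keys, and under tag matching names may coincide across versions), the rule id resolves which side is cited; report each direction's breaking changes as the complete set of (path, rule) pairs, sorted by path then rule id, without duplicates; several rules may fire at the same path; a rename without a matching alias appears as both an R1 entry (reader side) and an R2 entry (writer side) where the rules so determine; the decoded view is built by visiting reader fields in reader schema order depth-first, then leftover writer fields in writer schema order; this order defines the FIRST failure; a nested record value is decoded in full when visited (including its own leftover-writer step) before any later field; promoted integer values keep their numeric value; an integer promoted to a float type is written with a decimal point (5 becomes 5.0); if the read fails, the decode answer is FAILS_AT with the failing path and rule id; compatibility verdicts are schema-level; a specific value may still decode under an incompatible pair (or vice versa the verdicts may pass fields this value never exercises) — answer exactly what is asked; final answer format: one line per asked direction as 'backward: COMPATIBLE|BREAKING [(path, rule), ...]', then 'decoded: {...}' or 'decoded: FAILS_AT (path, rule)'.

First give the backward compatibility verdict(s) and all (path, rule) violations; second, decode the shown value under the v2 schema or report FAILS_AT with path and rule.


backward: COMPATIBLE []; decoded: {"email": null, "extras": {"ref": "kappa", "k1": "alpha"}, "attempts": -2, "quantity": null, "id": null, "price": null, "age": 250, "retries": 40, "latitude": 3.75}

arrows below run writer -> reader for Session
backward analysis of Session with v2 as reader and v1 as writer:
  email: no writer match
  writer optional, map<string, string> -> map<string, string>: reader extras maps from writer extras
  writer required, int64 -> int64: reader attempts maps from writer attempts
  quantity: no writer match
  id: no writer match
  writer optional, float64 -> float64: reader price maps from writer price
  writer optional, int32 -> int32: reader age maps from writer seq
  writer required, int64 -> int64: reader retries maps from writer retries
  writer required, float32 -> float32: reader latitude maps from writer rating
  writer status: unknown to reader
  => no violations; backward on Session: COMPATIBLE
decode walk for Session under reader schema v2:
  email := null (missing; optional => null)
  extras := {"ref": "kappa", "k1": "alpha"}
  attempts := -2
  quantity := null (missing; optional => null)
  id := null (missing; optional => null)
  price := null (missing; optional => null)
  age := 250 (from writer seq)
  retries := 40
  latitude := 3.75 (from writer rating)
  writer status: reserved -> dropped
  => decoded: {"email": null, "extras": {"ref": "kappa", "k1": "alpha"}, "attempts": -2, "quantity": null, "id": null, "price": null, "age": 250, "retries": 40, "latitude": 3.75}


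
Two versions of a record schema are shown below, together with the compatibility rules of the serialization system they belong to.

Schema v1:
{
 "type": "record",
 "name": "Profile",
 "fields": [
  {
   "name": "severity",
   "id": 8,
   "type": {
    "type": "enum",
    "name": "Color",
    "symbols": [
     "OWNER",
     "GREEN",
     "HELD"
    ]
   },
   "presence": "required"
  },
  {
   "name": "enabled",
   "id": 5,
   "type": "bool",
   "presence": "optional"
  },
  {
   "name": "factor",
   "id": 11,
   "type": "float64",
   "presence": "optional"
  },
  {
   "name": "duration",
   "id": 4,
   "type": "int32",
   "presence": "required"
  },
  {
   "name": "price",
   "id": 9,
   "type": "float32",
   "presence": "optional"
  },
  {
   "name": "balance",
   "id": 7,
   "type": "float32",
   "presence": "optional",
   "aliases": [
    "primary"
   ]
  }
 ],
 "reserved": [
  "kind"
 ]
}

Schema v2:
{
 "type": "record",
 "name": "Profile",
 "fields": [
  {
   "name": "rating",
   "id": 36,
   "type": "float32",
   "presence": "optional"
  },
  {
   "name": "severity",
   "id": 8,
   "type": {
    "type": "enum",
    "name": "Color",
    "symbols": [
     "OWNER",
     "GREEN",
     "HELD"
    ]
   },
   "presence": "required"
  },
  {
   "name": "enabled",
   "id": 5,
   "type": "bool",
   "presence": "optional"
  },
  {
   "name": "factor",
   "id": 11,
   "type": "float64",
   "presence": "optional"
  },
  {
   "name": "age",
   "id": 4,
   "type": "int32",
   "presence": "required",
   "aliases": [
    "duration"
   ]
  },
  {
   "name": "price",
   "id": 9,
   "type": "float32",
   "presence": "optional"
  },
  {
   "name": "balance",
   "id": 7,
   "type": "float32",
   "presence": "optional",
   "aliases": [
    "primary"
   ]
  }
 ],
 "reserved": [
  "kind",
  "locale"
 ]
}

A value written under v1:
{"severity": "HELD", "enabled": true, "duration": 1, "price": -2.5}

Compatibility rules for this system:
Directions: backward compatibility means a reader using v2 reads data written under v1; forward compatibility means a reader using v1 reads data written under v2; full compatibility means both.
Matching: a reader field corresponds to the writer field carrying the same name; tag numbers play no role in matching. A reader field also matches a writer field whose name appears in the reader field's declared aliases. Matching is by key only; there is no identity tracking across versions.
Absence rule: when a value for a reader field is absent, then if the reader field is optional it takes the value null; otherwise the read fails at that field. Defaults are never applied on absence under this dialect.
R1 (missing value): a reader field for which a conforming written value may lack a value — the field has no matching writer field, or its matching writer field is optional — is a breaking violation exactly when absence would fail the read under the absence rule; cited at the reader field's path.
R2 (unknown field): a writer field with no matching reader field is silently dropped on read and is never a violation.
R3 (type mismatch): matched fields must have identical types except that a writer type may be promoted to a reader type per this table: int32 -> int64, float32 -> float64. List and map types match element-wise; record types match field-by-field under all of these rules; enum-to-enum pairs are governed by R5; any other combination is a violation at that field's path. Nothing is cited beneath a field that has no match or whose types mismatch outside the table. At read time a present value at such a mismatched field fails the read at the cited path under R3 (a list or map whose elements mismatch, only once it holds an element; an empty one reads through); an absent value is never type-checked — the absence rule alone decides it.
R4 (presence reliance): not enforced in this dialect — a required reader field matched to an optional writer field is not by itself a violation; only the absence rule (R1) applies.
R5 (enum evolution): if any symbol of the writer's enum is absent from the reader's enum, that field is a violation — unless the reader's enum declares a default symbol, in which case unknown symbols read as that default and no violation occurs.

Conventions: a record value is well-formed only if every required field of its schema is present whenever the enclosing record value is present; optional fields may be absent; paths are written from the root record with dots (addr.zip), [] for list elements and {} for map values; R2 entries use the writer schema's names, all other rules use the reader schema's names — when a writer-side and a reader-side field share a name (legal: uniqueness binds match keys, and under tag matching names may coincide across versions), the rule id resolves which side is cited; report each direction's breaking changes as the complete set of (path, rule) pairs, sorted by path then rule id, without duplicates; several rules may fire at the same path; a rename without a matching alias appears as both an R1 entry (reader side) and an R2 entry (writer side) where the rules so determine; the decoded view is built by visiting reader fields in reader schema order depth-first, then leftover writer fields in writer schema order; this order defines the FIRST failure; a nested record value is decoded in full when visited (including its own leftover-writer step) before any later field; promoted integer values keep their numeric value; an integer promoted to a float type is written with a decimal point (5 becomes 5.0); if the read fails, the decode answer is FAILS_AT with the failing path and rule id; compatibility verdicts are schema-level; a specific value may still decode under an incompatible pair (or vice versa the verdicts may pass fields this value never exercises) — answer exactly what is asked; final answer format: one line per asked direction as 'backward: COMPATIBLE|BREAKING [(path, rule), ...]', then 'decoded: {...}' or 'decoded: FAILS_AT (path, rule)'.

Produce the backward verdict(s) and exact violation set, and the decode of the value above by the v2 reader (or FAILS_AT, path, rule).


backward: COMPATIBLE []; decoded: {"rating": null, "severity": "HELD", "enabled": true, "factor": null, "age": 1, "price": -2.5, "balance": null}

each type pair in Profile: writer, then reader
backward for Profile (reader v2, writer v1):
  no writer field matches reader rating
  Color -> Color, writer required: severity aligns to severity
  bool -> bool, writer optional: enabled aligns to enabled
  float64 -> float64, writer optional: factor aligns to factor
  int32 -> int32, writer required: age aligns to duration
  float32 -> float32, writer optional: price aligns to price
  float32 -> float32, writer optional: balance aligns to balance
  nothing fires on Profile: backward is COMPATIBLE
decode walk for Profile under reader schema v2:
  rating := null (absent, optional -> null)
  severity := "HELD"
  enabled := true
  factor := null (absent, optional -> null)
  age := 1 (from writer duration)
  price := -2.5
  balance := null (absent, optional -> null)
  => decoded: {"rating": null, "severity": "HELD", "enabled": true, "factor": null, "age": 1, "price": -2.5, "balance": null}


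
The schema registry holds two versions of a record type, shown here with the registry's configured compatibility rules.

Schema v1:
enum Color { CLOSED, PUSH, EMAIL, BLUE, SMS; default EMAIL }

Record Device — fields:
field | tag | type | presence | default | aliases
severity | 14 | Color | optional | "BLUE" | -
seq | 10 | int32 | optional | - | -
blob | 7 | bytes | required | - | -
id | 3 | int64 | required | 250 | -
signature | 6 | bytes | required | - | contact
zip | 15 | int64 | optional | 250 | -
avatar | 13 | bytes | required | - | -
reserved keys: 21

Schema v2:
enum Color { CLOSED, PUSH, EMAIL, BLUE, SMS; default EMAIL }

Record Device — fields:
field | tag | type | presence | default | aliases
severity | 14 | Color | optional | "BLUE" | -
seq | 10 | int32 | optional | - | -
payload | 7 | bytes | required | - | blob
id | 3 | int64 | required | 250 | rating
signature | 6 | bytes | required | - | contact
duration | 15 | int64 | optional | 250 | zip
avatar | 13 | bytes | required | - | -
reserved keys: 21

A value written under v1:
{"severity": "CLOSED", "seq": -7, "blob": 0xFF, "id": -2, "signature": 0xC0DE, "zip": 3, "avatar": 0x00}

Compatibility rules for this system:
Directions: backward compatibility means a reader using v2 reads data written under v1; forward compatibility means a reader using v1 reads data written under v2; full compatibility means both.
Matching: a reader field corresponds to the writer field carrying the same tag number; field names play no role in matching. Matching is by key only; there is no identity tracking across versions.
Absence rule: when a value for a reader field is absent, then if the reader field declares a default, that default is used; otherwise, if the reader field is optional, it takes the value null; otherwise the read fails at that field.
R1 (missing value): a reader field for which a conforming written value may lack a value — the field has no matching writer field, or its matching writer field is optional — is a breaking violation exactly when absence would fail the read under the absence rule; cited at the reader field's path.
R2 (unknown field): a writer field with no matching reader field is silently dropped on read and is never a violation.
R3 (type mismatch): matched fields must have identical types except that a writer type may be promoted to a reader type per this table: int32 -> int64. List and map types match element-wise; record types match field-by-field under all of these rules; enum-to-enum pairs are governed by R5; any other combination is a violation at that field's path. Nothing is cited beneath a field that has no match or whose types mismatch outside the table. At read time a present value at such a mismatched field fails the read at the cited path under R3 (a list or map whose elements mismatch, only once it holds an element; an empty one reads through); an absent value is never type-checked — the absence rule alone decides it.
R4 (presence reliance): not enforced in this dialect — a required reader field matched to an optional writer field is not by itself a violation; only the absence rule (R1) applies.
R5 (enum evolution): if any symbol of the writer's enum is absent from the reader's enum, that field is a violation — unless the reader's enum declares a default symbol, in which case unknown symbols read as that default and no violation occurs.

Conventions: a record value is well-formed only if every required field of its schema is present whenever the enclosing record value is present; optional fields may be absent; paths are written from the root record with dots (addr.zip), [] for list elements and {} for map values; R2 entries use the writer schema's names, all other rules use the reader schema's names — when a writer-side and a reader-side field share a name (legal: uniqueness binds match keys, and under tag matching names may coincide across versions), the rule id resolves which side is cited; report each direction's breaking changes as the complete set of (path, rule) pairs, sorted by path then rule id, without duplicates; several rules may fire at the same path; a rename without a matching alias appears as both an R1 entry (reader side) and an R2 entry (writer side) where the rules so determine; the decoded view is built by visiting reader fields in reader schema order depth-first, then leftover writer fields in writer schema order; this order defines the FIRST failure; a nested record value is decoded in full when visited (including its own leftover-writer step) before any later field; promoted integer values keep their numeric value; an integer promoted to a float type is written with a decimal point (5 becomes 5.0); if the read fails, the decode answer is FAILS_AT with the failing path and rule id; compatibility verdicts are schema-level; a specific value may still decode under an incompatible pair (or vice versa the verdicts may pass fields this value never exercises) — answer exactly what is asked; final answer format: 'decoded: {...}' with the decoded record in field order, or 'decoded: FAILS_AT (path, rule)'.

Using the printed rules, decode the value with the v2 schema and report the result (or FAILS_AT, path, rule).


decoded: {"severity": "CLOSED", "seq": -7, "payload": 0xFF, "id": -2, "signature": 0xC0DE, "duration": 3, "avatar": 0x00}

arrows below run writer -> reader for Device
migrating the Device value to v2:
  severity := "CLOSED"
  seq := -7
  payload := 0xFF (from writer blob)
  id := -2
  signature := 0xC0DE
  duration := 3 (from writer zip)
  avatar := 0x00
  => decoded: {"severity": "CLOSED", "seq": -7, "payload": 0xFF, "id": -2, "signature": 0xC0DE, "duration": 3, "avatar": 0x00}
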